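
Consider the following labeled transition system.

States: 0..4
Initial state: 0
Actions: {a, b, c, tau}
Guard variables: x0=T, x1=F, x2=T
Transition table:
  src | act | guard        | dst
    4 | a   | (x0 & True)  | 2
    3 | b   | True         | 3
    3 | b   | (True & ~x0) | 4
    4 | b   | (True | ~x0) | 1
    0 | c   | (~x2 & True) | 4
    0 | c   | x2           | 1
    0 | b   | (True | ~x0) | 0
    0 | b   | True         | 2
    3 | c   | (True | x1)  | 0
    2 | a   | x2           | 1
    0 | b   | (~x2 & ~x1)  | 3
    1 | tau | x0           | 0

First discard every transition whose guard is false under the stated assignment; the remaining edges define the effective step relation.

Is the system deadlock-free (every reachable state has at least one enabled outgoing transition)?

Reach set: {0,1,2}
  0: b→0  b→2  c→1  [deg 3]
  1: tau→0  [deg 1]
  2: a→1  [deg 1]

Answer: DEADLOCK-FREE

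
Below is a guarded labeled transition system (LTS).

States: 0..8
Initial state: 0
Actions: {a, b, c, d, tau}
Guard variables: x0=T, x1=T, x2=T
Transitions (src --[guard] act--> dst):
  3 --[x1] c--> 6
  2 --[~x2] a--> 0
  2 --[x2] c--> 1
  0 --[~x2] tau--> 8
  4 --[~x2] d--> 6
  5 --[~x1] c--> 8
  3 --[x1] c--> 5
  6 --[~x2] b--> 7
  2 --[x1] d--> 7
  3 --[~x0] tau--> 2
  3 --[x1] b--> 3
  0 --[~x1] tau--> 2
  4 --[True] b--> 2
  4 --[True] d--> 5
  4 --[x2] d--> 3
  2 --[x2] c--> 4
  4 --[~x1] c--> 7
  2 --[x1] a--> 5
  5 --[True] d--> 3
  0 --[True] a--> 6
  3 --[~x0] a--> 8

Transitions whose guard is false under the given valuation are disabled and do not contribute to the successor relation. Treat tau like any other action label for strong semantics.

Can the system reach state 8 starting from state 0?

12 transition(s) survive guard evaluation.
L0 = {0}
L1 = {6}  cumulative {0,6}
Reachable = {0,6}

Answer: UNREACHABLE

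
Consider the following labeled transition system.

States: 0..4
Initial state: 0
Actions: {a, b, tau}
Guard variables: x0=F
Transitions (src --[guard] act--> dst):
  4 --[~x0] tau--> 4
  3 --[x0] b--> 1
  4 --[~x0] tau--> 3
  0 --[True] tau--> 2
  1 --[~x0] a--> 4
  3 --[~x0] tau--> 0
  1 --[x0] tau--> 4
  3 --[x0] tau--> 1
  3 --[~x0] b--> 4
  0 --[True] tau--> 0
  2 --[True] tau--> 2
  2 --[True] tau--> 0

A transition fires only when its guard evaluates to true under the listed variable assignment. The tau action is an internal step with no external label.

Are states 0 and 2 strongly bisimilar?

Refine partition for ~:
  P[0] = {{0,1,2,3,4}}
  P[1] = {{0,2,4},{1},{3}}
  P[2] = {{0,2},{1},{3},{4}}
stable after 3 split(s): 4 block(s)
[0]={0,2}  [2]={0,2}

Answer: BISIMILAR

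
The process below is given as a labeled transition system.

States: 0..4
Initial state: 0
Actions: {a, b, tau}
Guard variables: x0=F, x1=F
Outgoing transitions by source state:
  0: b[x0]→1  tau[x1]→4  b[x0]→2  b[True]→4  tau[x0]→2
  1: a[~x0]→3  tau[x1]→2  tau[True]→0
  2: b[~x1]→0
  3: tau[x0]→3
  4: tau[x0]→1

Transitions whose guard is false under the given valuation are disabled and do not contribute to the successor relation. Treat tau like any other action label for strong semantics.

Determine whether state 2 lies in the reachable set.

Answer: UNREACHABLE

Trace:
Guard filter leaves 4 enabled edge(s).
L0 = {0}
L1 = {4}  cumulative {0,4}
Reach set: {0,4}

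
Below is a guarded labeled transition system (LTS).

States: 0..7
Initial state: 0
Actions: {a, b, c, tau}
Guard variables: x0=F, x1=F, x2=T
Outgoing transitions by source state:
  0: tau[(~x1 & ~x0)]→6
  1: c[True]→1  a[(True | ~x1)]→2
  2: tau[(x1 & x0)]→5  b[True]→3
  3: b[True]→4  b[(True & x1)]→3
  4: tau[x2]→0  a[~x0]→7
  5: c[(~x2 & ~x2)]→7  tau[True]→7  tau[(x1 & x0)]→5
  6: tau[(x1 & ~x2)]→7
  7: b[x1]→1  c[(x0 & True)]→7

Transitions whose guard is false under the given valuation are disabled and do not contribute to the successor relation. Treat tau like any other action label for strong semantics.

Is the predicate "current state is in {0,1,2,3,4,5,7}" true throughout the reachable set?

Answer: INVARIANT VIOLATED at state 6

Working:
Allowed set {0,1,2,3,4,5,7}
Reachable = {0,6}
  0: safe
  6: ✗ unsafe
witness against invariant: tau → 6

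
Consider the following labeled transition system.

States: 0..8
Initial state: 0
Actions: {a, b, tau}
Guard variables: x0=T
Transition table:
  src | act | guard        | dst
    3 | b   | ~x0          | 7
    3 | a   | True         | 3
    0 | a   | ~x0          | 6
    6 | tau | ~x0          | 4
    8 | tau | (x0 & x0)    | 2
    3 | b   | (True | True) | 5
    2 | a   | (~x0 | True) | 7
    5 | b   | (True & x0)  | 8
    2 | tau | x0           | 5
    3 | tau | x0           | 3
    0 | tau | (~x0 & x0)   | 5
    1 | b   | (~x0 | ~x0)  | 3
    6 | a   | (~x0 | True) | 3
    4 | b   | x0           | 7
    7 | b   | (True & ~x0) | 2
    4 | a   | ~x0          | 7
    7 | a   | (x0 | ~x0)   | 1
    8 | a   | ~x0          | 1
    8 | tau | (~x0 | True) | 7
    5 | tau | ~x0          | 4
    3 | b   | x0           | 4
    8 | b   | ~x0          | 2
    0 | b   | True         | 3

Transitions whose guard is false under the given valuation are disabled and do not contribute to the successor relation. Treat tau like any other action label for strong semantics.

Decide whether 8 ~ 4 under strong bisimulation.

Bisimulation quotient by refinement:
  π0 = {{0,1,2,3,4,5,6,7,8}}
  π1 = {{0,4,5},{1},{2},{3},{6,7},{8}}
  π2 = {{0},{1},{2},{3},{4},{5},{6},{7},{8}}
Fixed point at round 3; 9 class(es).
class of 8: {8}; class of 4: {4}

Answer: NOT BISIMILAR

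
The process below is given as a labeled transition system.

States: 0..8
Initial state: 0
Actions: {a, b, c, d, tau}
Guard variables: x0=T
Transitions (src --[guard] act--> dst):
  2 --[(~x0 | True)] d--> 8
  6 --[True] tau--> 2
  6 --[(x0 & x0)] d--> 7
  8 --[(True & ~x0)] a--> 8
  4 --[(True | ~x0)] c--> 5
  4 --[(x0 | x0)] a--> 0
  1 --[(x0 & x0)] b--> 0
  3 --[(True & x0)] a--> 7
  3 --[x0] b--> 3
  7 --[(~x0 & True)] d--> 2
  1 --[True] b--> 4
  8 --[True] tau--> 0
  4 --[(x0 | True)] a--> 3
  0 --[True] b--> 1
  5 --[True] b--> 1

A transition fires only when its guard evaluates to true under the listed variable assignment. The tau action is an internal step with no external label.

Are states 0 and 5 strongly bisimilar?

Answer: BISIMILAR

Working:
Bisimulation quotient by refinement:
  round 0: {{0,1,2,3,4,5,6,7,8}}
  round 1: {{0,1,5},{2},{3},{4},{6},{7},{8}}
  round 2: {{0,5},{1},{2},{3},{4},{6},{7},{8}}
Fixed point at round 3; 8 class(es).
class of 0: {0,5}; class of 5: {0,5}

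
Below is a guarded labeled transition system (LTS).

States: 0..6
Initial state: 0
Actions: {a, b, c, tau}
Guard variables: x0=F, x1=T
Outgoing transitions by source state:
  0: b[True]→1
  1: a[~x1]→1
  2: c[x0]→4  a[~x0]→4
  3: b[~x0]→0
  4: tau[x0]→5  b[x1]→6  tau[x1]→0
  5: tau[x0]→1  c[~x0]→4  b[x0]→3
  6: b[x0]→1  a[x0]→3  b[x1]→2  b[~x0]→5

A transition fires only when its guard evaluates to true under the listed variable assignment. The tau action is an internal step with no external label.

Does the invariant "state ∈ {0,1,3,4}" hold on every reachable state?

Allowed set {0,1,3,4}
R = {0,1}
  0: ok
  1: ok

Answer: INVARIANT HOLDS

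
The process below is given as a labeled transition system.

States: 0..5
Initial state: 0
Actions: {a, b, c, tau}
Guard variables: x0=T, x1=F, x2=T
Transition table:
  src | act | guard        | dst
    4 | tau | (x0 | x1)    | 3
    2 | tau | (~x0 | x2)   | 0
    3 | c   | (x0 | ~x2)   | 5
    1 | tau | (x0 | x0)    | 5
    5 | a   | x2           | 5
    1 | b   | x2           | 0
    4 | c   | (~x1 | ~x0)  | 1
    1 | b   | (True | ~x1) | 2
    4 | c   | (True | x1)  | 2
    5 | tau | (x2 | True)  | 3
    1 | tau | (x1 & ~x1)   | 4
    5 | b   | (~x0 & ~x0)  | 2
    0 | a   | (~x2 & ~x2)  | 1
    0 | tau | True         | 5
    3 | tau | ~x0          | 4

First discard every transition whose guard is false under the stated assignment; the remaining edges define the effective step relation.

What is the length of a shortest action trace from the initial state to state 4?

Answer: UNREACHABLE

Trace:
BFS to 4:
  Layer 0: {0}
  Layer 1: {5}
  Layer 2: {3}
4 never appears.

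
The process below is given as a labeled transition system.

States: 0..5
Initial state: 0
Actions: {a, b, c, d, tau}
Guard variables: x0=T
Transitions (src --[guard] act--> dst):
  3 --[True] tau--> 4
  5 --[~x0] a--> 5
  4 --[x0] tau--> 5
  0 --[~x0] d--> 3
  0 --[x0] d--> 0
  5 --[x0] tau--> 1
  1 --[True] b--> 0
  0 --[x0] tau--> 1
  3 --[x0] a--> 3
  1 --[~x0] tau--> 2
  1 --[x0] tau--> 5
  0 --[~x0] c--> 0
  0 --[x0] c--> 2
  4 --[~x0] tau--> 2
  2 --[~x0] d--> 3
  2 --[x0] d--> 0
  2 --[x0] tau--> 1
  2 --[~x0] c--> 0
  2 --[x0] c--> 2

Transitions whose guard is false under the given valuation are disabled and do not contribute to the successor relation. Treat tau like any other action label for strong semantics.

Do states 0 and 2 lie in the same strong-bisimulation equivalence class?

Answer: BISIMILAR

Working:
Bisimulation quotient by refinement:
  π0 = {{0,1,2,3,4,5}}
  π1 = {{0,2},{1},{3},{4,5}}
  π2 = {{0,2},{1},{3},{4},{5}}
stable after 3 split(s): 5 block(s)
0∈{0,2}, 2∈{0,2}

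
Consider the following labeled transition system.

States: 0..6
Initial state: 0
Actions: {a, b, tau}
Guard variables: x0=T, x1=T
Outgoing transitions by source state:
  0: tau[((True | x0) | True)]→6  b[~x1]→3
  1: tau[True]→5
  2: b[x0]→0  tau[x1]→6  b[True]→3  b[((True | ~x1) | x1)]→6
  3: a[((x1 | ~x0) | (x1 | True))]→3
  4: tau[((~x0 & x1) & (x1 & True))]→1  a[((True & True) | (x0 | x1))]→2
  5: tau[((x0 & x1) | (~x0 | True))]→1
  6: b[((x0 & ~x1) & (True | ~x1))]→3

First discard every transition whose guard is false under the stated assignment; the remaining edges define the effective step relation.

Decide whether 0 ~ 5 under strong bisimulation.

Answer: NOT BISIMILAR

Analysis:
Refine partition for ~:
  round 0: {{0,1,2,3,4,5,6}}
  round 1: {{0,1,5},{2},{3,4},{6}}
  round 2: {{0},{1,5},{2},{3},{4},{6}}
6 equivalence class(es) (converged in 3)
class of 0: {0}; class of 5: {1,5}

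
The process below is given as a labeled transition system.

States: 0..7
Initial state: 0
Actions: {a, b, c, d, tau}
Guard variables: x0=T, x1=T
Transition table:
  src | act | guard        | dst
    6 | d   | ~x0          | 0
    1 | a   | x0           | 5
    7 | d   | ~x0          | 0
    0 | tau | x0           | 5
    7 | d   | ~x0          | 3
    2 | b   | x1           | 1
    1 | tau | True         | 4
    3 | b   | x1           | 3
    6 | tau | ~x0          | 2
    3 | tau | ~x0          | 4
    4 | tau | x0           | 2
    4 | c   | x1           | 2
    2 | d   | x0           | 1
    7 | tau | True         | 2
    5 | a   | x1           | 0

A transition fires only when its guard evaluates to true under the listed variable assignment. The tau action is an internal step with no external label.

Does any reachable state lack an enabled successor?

Answer: DEADLOCK-FREE

Analysis:
Reachable = {0,5}
  0: tau→5  [1 exit(s)]
  5: a→0  [1 exit(s)]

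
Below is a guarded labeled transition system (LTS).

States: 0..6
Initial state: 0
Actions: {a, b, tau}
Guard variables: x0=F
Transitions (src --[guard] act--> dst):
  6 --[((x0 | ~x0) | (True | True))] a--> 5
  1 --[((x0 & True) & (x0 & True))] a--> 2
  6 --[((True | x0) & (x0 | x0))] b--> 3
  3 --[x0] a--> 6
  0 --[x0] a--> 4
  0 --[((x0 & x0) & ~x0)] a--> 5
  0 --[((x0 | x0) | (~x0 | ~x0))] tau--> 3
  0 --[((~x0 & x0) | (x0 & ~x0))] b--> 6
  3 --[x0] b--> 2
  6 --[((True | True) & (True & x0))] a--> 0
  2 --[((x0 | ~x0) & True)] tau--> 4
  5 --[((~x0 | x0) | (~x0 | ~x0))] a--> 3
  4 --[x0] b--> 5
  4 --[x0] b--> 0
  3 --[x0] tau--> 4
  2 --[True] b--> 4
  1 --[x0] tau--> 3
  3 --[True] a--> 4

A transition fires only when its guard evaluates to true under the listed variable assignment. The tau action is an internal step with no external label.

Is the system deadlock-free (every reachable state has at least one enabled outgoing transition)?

Answer: DEADLOCK at state 4

Analysis:
R = {0,3,4}
  0: tau→3  [deg 1]
  3: a→4  [deg 1]
  4: ∅  [deadlock]
Path to 4: tau·a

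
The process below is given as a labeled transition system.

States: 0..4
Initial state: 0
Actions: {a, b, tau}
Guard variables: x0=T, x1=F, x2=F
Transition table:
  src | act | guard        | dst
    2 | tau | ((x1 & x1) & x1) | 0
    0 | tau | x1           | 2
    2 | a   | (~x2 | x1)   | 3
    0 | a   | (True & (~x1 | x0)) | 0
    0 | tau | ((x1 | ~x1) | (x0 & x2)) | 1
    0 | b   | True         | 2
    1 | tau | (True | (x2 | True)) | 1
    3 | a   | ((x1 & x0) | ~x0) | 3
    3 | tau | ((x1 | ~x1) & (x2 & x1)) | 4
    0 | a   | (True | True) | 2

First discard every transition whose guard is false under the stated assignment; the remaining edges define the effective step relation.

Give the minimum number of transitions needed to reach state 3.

Answer: 2

Analysis:
Layered search for 3:
  depth 0: {0}
  depth 1: {1,2}
  depth 2: {3}
3 enters at depth 2; path a·a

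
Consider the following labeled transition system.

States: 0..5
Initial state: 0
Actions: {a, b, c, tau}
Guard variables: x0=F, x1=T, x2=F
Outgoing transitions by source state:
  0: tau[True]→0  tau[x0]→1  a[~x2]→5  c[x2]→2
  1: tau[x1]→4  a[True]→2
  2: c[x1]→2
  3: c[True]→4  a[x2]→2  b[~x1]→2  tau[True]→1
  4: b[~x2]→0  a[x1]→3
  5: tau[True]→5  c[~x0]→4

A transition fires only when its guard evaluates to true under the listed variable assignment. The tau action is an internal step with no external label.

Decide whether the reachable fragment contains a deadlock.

Answer: DEADLOCK-FREE

Analysis:
R = {0,1,2,3,4,5}
  0: a→5  tau→0  [2 exit(s)]
  1: a→2  tau→4  [2 exit(s)]
  2: c→2  [1 exit(s)]
  3: c→4  tau→1  [2 exit(s)]
  4: a→3  b→0  [2 exit(s)]
  5: c→4  tau→5  [2 exit(s)]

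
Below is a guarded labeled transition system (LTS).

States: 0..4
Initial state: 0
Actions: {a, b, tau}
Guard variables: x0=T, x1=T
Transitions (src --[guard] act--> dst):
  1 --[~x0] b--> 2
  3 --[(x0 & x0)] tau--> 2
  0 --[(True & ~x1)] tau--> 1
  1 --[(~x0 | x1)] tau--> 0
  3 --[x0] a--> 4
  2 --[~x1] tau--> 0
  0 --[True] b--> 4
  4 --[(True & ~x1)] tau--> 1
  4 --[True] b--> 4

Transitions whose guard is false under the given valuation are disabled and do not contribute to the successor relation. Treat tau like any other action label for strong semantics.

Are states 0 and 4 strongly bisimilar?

Answer: BISIMILAR

Analysis:
Refine partition for ~:
  round 0: {{0,1,2,3,4}}
  round 1: {{0,4},{1},{2},{3}}
Fixed point at round 2; 4 class(es).
[0]={0,4}  [4]={0,4}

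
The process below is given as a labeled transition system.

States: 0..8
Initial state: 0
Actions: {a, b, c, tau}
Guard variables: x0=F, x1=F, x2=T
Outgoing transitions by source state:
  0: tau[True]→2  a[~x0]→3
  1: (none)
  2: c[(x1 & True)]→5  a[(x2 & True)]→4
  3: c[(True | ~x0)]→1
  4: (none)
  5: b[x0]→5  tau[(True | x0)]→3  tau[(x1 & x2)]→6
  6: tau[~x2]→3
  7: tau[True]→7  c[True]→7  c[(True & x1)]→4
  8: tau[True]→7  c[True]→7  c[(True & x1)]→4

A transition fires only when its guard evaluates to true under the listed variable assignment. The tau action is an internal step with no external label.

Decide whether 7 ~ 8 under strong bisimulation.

Answer: BISIMILAR

Analysis:
Bisimulation quotient by refinement:
  P[0] = {{0,1,2,3,4,5,6,7,8}}
  P[1] = {{0},{1,4,6},{2},{3},{5},{7,8}}
6 equivalence class(es) (converged in 2)
class of 7: {7,8}; class of 8: {7,8}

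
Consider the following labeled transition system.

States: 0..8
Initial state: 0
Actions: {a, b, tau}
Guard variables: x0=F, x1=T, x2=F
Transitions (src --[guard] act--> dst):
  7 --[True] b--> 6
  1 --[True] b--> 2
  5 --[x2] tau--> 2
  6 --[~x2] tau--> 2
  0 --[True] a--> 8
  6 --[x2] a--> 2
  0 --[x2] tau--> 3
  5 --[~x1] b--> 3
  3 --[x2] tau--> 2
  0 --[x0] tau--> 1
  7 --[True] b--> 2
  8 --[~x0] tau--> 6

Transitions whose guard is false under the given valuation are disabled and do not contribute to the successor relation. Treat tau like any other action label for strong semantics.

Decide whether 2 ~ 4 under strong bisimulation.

Answer: BISIMILAR

Working:
Bisimulation quotient by refinement:
  P[0] = {{0,1,2,3,4,5,6,7,8}}
  P[1] = {{0},{1,7},{2,3,4,5},{6,8}}
  P[2] = {{0},{1},{2,3,4,5},{6},{7},{8}}
stable after 3 split(s): 6 block(s)
[2]={2,3,4,5}  [4]={2,3,4,5}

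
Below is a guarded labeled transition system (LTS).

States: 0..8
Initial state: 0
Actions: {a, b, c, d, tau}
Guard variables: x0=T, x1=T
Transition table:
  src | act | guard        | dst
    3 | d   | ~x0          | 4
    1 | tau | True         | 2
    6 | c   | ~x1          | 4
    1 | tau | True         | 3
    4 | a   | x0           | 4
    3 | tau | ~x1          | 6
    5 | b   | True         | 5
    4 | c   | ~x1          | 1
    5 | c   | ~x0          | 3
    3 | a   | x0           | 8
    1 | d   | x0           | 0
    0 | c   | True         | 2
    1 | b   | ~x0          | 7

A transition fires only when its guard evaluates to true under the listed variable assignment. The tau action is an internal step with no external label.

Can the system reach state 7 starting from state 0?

7 transition(s) survive guard evaluation.
L0 = {0}
L1 = {2}  total {0,2}
Reachable = {0,2}

Answer: UNREACHABLE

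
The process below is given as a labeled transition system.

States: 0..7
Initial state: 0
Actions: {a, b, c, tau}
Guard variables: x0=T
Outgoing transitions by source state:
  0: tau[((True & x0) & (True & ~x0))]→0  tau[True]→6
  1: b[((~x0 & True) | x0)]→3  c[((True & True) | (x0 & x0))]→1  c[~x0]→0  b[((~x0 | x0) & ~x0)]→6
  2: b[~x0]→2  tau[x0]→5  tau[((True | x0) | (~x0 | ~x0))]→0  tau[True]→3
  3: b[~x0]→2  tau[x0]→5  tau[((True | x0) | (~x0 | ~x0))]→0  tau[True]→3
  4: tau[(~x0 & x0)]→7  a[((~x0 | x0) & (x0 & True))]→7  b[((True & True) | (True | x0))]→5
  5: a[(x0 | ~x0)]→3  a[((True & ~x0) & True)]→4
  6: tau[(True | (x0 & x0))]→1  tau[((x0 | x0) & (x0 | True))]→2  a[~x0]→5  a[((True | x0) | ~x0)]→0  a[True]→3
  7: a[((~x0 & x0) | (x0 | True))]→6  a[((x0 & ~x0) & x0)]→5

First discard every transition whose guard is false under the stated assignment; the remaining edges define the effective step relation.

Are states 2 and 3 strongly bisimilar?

Answer: BISIMILAR

Working:
Compute ~ classes (split until stable):
  π0 = {{0,1,2,3,4,5,6,7}}
  π1 = {{0,2,3},{1},{4},{5,7},{6}}
  π2 = {{0},{1},{2,3},{4},{5},{6},{7}}
Fixed point at round 3; 7 class(es).
[2]={2,3}  [3]={2,3}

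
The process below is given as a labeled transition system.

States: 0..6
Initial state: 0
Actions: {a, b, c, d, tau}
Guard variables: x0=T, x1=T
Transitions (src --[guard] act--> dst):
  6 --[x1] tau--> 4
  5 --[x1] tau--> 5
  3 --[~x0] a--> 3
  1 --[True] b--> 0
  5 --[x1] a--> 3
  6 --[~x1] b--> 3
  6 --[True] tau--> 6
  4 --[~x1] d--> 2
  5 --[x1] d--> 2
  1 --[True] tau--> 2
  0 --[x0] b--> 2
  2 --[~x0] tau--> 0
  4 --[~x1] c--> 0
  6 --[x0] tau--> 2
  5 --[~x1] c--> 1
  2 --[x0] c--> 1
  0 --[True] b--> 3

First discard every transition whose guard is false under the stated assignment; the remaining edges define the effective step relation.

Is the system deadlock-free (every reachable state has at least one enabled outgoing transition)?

Answer: DEADLOCK at state 3

Working:
Reachable = {0,1,2,3}
  0: b→2  b→3  [deg 2]
  1: b→0  tau→2  [deg 2]
  2: c→1  [deg 1]
  3: ∅  [deadlock]
Path to 3: b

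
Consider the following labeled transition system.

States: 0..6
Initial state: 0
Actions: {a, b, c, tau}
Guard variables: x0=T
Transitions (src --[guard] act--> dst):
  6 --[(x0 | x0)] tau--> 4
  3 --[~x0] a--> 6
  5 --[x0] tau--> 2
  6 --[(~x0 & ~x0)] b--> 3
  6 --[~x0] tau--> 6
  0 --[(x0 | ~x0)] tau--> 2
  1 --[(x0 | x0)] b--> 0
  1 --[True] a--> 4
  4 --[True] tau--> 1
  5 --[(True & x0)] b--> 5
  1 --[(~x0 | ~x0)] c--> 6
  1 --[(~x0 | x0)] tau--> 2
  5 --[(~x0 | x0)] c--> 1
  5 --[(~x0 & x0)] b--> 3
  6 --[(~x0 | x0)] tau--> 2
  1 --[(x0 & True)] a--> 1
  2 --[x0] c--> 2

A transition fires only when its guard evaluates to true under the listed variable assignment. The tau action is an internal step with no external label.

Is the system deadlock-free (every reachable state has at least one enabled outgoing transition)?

Reachable = {0,2}
  0: tau→2  [1 exit(s)]
  2: c→2  [1 exit(s)]

Answer: DEADLOCK-FREE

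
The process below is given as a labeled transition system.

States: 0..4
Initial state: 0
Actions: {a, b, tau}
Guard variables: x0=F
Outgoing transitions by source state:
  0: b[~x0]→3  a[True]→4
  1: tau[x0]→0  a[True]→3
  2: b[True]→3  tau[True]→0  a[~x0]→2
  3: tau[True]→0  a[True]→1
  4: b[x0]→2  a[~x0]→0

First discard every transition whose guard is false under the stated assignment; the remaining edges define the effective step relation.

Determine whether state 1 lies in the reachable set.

After dropping false guards: 9 live edges.
Layer 0: {0}
Layer 1: {3,4}  total {0,3,4}
Layer 2: {1}  total {0,1,3,4}
Reach set: {0,1,3,4}
witness 1: b·a

Answer: REACHABLE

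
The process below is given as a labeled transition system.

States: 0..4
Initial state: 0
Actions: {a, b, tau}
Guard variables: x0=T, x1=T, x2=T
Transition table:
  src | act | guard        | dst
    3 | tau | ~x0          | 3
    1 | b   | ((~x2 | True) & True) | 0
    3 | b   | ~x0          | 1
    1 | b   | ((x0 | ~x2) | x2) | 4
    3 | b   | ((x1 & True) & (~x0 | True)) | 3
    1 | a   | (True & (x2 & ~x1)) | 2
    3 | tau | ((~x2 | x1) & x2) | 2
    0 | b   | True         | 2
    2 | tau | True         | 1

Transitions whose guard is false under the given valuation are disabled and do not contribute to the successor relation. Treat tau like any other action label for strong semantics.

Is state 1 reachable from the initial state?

Answer: REACHABLE

Working:
Guard filter leaves 6 enabled edge(s).
Layer 0: {0}
Layer 1: {2}  total {0,2}
Layer 2: {1}  total {0,1,2}
Layer 3: {4}  total {0,1,2,4}
Reachable = {0,1,2,4}
trace reaching 1: b·tau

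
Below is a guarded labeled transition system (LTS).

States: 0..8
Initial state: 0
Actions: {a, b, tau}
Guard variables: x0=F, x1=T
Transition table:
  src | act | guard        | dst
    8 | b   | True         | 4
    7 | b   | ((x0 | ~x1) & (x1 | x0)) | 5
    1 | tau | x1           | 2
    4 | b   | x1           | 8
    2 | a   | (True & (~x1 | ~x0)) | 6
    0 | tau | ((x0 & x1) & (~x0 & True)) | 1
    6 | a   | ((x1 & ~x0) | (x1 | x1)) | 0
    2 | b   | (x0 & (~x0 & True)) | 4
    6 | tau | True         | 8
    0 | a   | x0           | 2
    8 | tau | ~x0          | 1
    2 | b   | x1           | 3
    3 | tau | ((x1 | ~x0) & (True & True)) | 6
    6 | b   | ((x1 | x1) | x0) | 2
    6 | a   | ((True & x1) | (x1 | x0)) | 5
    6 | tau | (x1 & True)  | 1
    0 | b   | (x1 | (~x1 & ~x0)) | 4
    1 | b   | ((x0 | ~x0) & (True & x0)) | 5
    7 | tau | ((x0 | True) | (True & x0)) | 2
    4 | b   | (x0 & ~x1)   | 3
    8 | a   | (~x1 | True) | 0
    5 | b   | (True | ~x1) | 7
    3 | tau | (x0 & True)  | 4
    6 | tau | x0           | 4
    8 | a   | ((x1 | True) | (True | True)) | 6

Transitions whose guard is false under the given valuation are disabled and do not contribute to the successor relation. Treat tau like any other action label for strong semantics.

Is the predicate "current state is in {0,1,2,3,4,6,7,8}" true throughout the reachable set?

Answer: INVARIANT VIOLATED at state 5

Trace:
Inv-set: {0,1,2,3,4,6,7,8}
Reach set: {0,1,2,3,4,5,6,7,8}
  0: ok
  1: ok
  2: ok
  3: ok
  4: ok
  5: outside
  6: ok
  7: ok
  8: ok
counterexample path to 5: b·b·a·a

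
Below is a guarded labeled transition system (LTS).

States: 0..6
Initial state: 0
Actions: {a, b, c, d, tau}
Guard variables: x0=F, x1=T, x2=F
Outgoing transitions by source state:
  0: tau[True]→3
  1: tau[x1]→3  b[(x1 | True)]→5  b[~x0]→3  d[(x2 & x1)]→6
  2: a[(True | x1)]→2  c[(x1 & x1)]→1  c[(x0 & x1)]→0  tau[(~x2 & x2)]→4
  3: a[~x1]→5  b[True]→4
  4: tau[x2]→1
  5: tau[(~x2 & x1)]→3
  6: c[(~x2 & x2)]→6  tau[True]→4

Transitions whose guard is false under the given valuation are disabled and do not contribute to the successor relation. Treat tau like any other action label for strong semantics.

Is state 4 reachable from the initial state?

9 transition(s) survive guard evaluation.
depth 0: {0}
depth 1: {3}  total {0,3}
depth 2: {4}  total {0,3,4}
Reachable = {0,3,4}
Path to 4: tau·b

Answer: REACHABLE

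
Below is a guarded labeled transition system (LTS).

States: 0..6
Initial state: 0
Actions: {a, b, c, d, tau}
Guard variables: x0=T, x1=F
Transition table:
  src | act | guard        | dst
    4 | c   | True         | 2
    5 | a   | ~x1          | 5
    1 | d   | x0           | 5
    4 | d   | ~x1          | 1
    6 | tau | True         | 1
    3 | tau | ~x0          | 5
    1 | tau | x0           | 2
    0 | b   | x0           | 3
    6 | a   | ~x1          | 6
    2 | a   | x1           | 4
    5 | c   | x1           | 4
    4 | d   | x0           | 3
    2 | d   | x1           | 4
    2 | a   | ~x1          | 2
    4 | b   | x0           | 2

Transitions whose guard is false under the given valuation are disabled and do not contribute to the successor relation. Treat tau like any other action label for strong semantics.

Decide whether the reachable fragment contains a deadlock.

Answer: DEADLOCK at state 3

Trace:
Reach set: {0,3}
  0: b→3  [deg 1]
  3: ∅  [STUCK]
trace reaching 3: b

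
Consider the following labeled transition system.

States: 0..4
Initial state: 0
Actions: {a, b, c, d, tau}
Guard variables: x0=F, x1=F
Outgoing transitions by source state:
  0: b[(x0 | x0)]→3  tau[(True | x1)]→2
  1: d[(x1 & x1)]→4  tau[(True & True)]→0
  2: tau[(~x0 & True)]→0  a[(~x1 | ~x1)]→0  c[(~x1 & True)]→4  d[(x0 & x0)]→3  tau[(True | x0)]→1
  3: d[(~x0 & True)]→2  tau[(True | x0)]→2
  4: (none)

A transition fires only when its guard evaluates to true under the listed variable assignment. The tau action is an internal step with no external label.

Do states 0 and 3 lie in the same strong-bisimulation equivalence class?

Bisimulation quotient by refinement:
  P[0] = {{0,1,2,3,4}}
  P[1] = {{0,1},{2},{3},{4}}
  P[2] = {{0},{1},{2},{3},{4}}
5 equivalence class(es) (converged in 3)
class of 0: {0}; class of 3: {3}

Answer: NOT BISIMILAR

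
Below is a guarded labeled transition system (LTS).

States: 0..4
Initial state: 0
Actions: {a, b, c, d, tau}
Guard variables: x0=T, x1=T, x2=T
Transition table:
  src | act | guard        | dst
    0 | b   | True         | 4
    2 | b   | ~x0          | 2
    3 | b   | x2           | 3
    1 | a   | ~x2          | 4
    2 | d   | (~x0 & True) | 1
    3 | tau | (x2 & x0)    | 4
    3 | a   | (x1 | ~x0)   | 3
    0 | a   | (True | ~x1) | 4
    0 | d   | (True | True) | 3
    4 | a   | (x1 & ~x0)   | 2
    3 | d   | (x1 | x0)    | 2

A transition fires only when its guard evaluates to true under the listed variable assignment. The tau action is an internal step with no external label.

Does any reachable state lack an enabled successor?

Answer: DEADLOCK at state 2

Working:
Reach set: {0,2,3,4}
  0: a→4  b→4  d→3  [deg 3]
  2: ∅  [STUCK]
  3: a→3  b→3  d→2  tau→4  [deg 4]
  4: ∅  [STUCK]
Path to 2: d·d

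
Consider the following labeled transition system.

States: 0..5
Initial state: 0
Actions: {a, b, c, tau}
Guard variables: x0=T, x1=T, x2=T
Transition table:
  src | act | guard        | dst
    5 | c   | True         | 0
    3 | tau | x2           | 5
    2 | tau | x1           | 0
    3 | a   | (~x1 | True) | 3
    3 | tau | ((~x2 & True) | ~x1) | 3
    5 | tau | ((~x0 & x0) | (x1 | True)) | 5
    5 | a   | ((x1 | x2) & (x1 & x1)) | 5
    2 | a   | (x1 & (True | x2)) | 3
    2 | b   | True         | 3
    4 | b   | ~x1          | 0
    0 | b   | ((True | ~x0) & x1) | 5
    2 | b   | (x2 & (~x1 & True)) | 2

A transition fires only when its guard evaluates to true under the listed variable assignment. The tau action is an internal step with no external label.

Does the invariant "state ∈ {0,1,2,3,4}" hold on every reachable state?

Safe = {0,1,2,3,4}
Reach set: {0,5}
  0: safe
  5: ✗ unsafe
witness against invariant: b → 5

Answer: INVARIANT VIOLATED at state 5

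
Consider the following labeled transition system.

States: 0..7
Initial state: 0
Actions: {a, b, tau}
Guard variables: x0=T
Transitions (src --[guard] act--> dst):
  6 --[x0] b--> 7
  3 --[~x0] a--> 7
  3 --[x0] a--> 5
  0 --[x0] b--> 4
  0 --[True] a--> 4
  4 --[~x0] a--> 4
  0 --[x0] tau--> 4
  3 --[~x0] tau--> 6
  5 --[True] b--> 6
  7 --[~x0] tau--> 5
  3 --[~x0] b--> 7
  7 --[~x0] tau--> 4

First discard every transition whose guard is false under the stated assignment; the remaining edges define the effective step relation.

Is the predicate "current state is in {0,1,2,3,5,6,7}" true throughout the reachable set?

Allowed set {0,1,2,3,5,6,7}
Reach set: {0,4}
  0: ✓
  4: ✗ unsafe
witness against invariant: b → 4

Answer: INVARIANT VIOLATED at state 4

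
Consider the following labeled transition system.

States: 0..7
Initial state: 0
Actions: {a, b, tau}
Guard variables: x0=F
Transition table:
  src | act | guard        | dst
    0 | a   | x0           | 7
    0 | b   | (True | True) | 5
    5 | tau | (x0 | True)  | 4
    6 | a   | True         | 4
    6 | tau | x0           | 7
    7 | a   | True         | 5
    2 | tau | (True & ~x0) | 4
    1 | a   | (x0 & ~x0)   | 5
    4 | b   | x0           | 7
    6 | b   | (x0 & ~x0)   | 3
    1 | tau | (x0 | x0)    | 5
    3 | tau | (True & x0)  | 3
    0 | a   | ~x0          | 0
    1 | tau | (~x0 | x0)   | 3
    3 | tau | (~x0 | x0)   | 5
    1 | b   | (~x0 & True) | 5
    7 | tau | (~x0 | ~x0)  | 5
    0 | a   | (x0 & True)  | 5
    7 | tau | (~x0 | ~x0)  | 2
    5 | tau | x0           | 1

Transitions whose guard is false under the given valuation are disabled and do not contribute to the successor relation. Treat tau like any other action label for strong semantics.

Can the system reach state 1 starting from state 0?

Answer: UNREACHABLE

Analysis:
Guard filter leaves 11 enabled edge(s).
L0 = {0}
L1 = {5}  now seen {0,5}
L2 = {4}  now seen {0,4,5}
R = {0,4,5}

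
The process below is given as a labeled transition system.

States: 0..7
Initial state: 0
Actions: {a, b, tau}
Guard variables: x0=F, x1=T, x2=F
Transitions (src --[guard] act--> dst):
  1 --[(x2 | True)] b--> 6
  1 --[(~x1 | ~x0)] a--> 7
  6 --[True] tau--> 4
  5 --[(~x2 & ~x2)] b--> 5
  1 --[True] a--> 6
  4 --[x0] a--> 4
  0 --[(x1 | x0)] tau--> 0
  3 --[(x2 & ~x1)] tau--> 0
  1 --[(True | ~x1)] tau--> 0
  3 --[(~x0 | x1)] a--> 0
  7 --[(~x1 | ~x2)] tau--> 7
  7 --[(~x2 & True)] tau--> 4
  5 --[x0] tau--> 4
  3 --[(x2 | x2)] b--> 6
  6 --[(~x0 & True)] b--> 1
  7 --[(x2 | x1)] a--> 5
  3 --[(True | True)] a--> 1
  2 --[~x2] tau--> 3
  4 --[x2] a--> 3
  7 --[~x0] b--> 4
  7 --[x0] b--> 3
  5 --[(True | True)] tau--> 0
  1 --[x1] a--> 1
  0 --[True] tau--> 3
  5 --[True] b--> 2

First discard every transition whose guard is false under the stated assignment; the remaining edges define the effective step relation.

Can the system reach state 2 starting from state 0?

Answer: REACHABLE

Trace:
19 transition(s) survive guard evaluation.
L0 = {0}
L1 = {3}  total {0,3}
L2 = {1}  total {0,1,3}
L3 = {6,7}  total {0,1,3,6,7}
L4 = {4,5}  total {0,1,3,4,5,6,7}
L5 = {2}  total {0,1,2,3,4,5,6,7}
R = {0,1,2,3,4,5,6,7}
Path to 2: tau·a·a·a·b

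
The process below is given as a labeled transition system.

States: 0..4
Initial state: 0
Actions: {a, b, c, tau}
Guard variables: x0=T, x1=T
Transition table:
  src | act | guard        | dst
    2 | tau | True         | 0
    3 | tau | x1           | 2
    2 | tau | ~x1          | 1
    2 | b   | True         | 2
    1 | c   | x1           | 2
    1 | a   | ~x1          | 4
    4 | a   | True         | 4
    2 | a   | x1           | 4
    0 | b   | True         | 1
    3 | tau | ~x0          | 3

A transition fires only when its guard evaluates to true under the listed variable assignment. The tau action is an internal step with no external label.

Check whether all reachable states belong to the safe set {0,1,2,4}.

Answer: INVARIANT HOLDS

Analysis:
Inv-set: {0,1,2,4}
R = {0,1,2,4}
  0: ✓
  1: ✓
  2: ✓
  4: ✓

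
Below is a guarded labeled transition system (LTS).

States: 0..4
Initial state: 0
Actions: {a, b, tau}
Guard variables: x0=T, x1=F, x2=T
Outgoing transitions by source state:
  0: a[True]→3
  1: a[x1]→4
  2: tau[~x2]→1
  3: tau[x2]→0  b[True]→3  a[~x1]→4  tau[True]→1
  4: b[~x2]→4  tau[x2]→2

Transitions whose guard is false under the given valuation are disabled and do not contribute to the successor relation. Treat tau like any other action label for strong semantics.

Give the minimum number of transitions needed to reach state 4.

Layered search for 4:
  Layer 0: {0}
  Layer 1: {3}
  Layer 2: {1,4}
depth(4)=2, e.g. a·a

Answer: 2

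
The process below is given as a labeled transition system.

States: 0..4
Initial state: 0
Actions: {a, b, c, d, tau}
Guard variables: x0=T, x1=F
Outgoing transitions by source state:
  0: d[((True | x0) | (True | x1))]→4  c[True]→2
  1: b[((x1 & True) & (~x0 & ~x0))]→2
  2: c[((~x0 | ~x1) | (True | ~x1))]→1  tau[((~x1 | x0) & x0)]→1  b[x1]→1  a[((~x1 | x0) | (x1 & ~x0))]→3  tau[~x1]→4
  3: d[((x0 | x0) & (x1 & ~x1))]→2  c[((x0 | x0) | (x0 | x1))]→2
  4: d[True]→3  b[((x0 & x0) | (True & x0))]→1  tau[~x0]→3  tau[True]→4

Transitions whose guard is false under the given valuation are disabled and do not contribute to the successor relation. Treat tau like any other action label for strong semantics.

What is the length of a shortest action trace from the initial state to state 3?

Answer: 2

Analysis:
Layered search for 3:
  L0 = {0}
  L1 = {2,4}
  L2 = {1,3}
3 enters at depth 2; path c·a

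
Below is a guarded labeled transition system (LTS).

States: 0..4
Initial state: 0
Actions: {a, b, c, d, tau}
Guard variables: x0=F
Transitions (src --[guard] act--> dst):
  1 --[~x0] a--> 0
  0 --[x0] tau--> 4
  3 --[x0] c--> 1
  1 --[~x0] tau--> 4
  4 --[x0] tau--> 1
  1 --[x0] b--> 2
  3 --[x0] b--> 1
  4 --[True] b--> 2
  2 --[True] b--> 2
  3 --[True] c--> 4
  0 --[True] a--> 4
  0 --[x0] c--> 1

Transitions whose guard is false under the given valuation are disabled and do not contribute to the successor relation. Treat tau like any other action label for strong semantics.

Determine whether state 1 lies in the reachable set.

Answer: UNREACHABLE

Working:
Guard filter leaves 6 enabled edge(s).
Layer 0: {0}
Layer 1: {4}  now seen {0,4}
Layer 2: {2}  now seen {0,2,4}
R = {0,2,4}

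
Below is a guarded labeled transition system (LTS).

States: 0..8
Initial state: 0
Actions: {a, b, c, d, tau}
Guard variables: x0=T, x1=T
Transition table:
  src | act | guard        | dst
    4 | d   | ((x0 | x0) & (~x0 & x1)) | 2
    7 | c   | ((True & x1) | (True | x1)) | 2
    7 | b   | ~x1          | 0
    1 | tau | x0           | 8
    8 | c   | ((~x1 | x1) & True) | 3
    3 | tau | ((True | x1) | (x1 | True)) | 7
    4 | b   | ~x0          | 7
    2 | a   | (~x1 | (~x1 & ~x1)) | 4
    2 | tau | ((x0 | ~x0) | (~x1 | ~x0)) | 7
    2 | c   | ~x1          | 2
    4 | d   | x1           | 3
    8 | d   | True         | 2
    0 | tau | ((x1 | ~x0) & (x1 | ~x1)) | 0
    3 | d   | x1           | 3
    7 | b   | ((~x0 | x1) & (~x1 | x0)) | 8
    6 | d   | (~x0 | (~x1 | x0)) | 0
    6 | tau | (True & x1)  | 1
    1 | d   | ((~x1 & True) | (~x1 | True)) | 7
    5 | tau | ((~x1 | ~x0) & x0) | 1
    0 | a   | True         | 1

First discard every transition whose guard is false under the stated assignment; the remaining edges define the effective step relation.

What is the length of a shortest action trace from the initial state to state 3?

Answer: 3

Working:
Layered search for 3:
  Layer 0: {0}
  Layer 1: {1}
  Layer 2: {7,8}
  Layer 3: {2,3}
first hit 3 at d=3 via a·tau·c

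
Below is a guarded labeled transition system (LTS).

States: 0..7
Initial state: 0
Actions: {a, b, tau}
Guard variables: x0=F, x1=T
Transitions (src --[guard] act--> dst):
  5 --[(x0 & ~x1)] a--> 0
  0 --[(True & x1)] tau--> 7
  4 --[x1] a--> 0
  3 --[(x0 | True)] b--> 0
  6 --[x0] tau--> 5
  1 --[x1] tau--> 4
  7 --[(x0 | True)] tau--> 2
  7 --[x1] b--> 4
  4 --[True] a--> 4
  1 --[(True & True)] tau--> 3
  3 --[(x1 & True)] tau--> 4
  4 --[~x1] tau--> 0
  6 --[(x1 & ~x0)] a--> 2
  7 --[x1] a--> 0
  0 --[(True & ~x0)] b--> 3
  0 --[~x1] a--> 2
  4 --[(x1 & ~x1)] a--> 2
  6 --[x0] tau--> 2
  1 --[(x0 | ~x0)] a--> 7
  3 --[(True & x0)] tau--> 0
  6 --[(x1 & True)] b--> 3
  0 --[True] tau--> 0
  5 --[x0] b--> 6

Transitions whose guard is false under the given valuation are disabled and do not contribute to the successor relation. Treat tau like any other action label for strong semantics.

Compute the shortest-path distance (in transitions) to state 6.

Answer: UNREACHABLE

Trace:
BFS to 6:
  depth 0: {0}
  depth 1: {3,7}
  depth 2: {2,4}
6 never appears.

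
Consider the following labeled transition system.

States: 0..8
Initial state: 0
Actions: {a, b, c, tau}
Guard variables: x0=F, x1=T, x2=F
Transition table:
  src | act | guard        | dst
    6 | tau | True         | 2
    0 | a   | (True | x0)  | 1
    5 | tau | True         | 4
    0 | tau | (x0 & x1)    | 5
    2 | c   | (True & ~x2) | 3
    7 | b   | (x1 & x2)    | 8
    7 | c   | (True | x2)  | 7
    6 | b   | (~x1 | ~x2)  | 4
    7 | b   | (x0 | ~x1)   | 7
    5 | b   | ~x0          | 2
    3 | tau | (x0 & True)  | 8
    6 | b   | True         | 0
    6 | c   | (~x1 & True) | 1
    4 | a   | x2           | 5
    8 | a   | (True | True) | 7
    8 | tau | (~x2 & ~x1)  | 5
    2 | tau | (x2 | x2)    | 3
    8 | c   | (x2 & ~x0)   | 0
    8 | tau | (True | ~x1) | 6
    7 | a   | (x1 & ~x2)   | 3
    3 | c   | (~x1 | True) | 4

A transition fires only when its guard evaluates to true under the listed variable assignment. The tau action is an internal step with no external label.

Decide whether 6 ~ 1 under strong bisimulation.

Compute ~ classes (split until stable):
  π0 = {{0,1,2,3,4,5,6,7,8}}
  π1 = {{0},{1,4},{2,3},{5,6},{7},{8}}
  π2 = {{0},{1,4},{2},{3},{5},{6},{7},{8}}
stable after 3 split(s): 8 block(s)
class of 6: {6}; class of 1: {1,4}

Answer: NOT BISIMILAR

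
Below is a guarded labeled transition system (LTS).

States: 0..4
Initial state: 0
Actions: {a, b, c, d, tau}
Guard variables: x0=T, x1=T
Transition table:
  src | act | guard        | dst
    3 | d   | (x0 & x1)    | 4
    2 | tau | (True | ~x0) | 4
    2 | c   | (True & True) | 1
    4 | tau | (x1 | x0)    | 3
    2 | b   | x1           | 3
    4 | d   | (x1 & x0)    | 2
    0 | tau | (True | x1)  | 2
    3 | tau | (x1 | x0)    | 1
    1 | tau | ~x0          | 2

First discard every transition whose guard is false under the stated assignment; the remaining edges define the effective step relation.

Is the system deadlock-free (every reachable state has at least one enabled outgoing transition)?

Answer: DEADLOCK at state 1

Working:
R = {0,1,2,3,4}
  0: tau→2  [1 out]
  1: ∅  [no exit]
  2: b→3  c→1  tau→4  [3 out]
  3: d→4  tau→1  [2 out]
  4: d→2  tau→3  [2 out]
Path to 1: tau·c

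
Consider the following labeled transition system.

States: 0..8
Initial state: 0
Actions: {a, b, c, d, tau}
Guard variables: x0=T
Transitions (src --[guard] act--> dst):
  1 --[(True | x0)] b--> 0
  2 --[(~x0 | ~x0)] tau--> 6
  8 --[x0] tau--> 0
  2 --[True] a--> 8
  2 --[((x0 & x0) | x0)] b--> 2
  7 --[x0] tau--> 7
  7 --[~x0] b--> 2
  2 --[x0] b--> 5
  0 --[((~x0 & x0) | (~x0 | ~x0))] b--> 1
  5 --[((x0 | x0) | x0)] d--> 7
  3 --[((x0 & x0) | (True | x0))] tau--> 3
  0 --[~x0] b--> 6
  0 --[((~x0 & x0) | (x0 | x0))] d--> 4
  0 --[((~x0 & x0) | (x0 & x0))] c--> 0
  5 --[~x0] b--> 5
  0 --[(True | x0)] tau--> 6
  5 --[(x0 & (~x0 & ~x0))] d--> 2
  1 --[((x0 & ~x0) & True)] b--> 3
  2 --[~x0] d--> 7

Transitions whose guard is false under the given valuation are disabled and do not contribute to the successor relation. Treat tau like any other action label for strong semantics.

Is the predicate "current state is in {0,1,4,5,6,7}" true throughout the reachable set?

Answer: INVARIANT HOLDS

Trace:
Safe = {0,1,4,5,6,7}
Reachable = {0,4,6}
  0: safe
  4: safe
  6: safe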